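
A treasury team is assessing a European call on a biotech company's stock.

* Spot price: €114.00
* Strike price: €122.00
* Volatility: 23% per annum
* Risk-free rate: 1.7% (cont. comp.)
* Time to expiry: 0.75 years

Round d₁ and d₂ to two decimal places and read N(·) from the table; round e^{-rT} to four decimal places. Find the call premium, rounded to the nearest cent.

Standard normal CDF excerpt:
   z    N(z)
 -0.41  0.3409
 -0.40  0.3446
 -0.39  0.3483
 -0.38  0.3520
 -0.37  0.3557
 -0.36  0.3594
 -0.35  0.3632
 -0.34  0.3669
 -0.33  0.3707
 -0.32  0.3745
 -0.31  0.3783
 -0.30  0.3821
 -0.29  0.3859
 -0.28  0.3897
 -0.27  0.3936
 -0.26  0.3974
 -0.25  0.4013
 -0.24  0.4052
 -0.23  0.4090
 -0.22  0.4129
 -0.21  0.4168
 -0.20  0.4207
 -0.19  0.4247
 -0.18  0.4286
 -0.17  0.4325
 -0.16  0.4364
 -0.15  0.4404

σ√T = 0.23·√0.75 = 0.1992
d₁ = [ln(114/122) + (0.017 + 0.23²/2)·0.75] / 0.1992 = [-0.0678 + 0.0326] / 0.1992 = -0.1769 ≈ -0.18
d₂ = d₁ − σ√T = -0.1769 − 0.1992 = -0.3761 ≈ -0.38
e^(−rT) = e^(−0.017·0.75) = 0.9873
N(d₁) = N(-0.18) = 0.4286;  N(d₂) = N(-0.38) = 0.3520
C = 114·0.4286 − 122·0.9873·0.3520 = 48.8604 − 42.3986 = 6.4618

€6.46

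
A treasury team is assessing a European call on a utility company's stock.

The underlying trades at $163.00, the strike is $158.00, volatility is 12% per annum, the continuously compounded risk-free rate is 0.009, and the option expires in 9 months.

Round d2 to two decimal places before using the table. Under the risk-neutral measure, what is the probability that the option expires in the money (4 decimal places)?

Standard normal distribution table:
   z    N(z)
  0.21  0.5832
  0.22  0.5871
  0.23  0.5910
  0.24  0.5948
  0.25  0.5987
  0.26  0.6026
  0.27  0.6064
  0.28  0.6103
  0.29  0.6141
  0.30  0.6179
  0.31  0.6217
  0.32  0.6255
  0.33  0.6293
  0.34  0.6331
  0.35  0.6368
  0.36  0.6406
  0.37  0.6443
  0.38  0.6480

σ√T = 0.12·√0.75 = 0.1039
ln(S/K) + (r + σ²/2)T = ln(163/158) + (0.009 + 0.12²/2)·0.75 = 0.0312 + 0.0121 = 0.0433
d₁ = 0.0433 / 0.1039 = 0.4167 ⇒ 0.42
d₂ = d₁ − σ√T = 0.4167 − 0.1039 = 0.3128 ⇒ 0.31
Risk-neutral Pr[S_T > K] = N(d₂) = N(0.31) = 0.6217

0.6217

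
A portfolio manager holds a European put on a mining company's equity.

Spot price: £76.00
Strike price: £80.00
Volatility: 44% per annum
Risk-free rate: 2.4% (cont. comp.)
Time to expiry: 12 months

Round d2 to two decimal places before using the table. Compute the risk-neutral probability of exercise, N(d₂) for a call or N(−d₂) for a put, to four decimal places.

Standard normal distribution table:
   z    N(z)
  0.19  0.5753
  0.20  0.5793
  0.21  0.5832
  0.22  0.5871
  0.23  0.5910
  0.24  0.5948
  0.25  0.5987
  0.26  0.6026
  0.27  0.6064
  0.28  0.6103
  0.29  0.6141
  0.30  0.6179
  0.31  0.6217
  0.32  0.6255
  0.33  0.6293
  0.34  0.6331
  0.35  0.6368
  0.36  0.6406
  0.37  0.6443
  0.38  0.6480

0.6103

σ√T = 0.44 × 1.0000 = 0.4400
d₁ = [ln(76/80) + (0.024 + ½·0.44²)·1] / (σ√T) = (-0.0513 + 0.1208) / 0.4400 = 0.1580 which rounds to 0.16
d₂ = 0.1580 − 0.4400 = -0.2820 which rounds to -0.28
Risk-neutral Pr[S_T < K] = N(−d₂) = N(0.28) = 0.6103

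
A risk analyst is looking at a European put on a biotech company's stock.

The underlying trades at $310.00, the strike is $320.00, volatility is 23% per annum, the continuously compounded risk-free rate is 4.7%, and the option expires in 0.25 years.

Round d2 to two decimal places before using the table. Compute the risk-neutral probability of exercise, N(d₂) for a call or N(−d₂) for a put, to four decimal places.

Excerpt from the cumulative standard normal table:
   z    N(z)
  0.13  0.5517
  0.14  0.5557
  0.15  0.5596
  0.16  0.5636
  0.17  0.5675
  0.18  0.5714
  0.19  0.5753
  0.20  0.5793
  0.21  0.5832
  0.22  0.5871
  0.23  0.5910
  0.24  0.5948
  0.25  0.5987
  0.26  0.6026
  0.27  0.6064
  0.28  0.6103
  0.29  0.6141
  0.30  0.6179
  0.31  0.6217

0.5910

T = 0.25;  σ√T = 0.1150
d₁ = [ln(310/320) + (0.047 + 0.23²/2)·0.25] / 0.1150 = [-0.0317 + 0.0184] / 0.1150 = -0.1164 ⇒ -0.12
d₂ = d₁ − σ√T = -0.1164 − 0.1150 = -0.2314 ⇒ -0.23
Pr(exercise) under Q = N(−d₂) = N(0.23) = 0.5910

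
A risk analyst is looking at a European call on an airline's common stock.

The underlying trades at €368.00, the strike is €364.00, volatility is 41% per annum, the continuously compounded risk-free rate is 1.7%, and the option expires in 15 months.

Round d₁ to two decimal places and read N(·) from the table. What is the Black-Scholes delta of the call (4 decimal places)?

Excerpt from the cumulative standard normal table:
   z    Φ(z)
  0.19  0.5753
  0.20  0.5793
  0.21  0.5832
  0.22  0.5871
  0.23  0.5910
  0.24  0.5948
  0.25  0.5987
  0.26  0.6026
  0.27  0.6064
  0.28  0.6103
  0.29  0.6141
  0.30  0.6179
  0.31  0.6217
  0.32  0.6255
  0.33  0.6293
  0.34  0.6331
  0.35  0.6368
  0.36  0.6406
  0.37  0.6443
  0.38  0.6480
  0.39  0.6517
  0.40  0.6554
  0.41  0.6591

σ√T = 0.41 × 1.1180 = 0.4584
d₁ = [ln(368/364) + (0.017 + 0.41²/2)·1.25] / 0.4584 = [0.0109 + 0.1263] / 0.4584 = 0.2994 which rounds to 0.30
N(d₁) = N(0.30) = 0.6179
Δ_call = N(d₁) = 0.6179

0.6179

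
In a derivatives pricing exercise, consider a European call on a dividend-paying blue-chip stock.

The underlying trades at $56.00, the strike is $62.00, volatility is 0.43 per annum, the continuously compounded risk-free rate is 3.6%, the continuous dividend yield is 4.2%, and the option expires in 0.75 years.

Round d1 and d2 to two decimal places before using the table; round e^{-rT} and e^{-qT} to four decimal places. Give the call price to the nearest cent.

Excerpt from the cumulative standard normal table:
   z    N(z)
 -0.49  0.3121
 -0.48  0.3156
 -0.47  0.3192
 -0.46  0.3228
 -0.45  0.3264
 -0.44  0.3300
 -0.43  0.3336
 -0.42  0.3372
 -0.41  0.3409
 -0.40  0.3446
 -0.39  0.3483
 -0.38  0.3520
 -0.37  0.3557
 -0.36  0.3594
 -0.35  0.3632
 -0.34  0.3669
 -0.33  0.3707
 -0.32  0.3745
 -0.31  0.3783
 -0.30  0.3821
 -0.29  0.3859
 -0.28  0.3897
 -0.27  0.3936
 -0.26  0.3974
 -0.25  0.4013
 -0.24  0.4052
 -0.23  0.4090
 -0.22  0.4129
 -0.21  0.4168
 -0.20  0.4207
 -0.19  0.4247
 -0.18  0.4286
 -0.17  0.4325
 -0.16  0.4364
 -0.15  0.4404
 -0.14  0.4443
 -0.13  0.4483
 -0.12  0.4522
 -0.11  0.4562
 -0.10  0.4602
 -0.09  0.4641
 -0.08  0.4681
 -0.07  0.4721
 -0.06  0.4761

T = 0.75;  σ√T = 0.3724
ln(S/K) + (r − q + σ²/2)T = ln(56/62) + (0.036 − 0.042 + 0.43²/2)·0.75 = -0.1018 + 0.0648 = -0.0369
d₁ = -0.0369 / 0.3724 = -0.0992 ⇒ -0.10
d₂ = d₁ − σ√T = -0.0992 − 0.3724 = -0.4716 ⇒ -0.47
e^(−qT) = e^(−0.042·0.75) = 0.9690;  e^(−rT) = e^(−0.036·0.75) = 0.9734
C = 56·0.9690·N(-0.10) − 62·0.9734·N(-0.47) = 56·0.9690·0.4602 − 62·0.9734·0.3192 = 24.9723 − 19.2640 = 5.7083

$5.71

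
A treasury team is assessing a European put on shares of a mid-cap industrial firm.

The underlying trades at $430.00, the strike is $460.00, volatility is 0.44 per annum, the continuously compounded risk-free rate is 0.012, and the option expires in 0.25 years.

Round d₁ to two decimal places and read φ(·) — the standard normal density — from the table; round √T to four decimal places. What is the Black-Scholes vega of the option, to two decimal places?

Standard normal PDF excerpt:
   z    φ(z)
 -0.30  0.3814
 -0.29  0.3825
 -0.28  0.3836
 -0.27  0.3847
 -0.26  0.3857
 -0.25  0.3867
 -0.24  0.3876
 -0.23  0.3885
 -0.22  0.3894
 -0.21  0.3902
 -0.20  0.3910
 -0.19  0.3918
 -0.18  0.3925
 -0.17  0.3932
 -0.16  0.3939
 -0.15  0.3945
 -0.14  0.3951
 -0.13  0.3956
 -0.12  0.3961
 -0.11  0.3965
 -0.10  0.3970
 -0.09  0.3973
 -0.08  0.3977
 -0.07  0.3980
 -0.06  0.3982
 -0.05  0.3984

σ√T = 0.44·√0.25 = 0.2200
d₁ = [ln(430/460) + (0.012 + 0.44²/2)·0.25] / 0.2200 = [-0.0674 + 0.0272] / 0.2200 = -0.1829 → -0.18
√T = √0.25 = 0.5000
φ(d₁) = φ(-0.18) = 0.3925
vega = S·φ(d₁)·√T = 430·0.3925·0.5000 = 84.3875
(Vega is the same for a European call and put with the same parameters.)

84.39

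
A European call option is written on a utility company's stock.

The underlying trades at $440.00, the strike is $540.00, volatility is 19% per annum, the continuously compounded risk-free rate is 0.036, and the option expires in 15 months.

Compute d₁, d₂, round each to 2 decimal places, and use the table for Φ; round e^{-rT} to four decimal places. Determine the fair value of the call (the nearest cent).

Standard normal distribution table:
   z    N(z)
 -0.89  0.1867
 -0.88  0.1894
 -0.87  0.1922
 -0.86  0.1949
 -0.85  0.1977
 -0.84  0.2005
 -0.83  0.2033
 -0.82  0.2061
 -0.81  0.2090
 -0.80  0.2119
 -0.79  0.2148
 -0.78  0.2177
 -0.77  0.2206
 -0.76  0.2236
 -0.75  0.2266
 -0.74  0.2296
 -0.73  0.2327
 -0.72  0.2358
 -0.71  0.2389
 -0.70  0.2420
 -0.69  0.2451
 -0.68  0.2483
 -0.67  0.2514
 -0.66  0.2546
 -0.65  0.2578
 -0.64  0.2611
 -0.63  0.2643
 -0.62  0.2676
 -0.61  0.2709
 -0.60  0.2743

σ√T = 0.19·√1.25 = 0.2124
d₁ = [ln(440/540) + (0.036 + ½·0.19²)·1.25] / (σ√T) = (-0.2048 + 0.0676) / 0.2124 = -0.6460 which rounds to -0.65
d₂ = -0.6460 − 0.2124 = -0.8584 which rounds to -0.86
exp(−rT) = exp(−0.036·1.25) = 0.9560
C = 440·N(-0.65) − 540·0.9560·N(-0.86) = 440·0.2578 − 540·0.9560·0.1949 = 113.4320 − 100.6152 = 12.8168

$12.82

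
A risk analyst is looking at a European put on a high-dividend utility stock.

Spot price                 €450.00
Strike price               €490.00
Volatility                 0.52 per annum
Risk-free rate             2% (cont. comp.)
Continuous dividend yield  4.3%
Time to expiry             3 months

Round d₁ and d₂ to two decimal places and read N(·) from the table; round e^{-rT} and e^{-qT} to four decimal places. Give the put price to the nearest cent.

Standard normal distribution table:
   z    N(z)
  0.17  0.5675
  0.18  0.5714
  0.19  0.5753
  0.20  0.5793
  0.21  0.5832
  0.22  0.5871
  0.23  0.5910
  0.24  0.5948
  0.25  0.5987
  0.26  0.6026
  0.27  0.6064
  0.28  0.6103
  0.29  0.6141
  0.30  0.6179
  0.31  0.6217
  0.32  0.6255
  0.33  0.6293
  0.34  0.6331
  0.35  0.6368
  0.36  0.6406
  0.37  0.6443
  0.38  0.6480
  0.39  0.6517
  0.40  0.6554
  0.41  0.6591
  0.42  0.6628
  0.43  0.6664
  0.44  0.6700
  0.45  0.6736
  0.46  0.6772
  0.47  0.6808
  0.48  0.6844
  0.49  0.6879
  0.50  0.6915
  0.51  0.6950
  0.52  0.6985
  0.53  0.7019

σ√T = 0.52·√0.25 = 0.2600
d₁ = [ln(450/490) + (0.02 − 0.043 + 0.52²/2)·0.25] / 0.2600 = [-0.0852 + 0.0281] / 0.2600 = -0.2196 ≈ -0.22
d₂ = d₁ − σ√T = -0.2196 − 0.2600 = -0.4796 ≈ -0.48
e^(−qT) = e^(−0.043·0.25) = 0.9893;  e^(−rT) = e^(−0.02·0.25) = 0.9950
N(−d₂) = N(0.48) = 0.6844;  N(−d₁) = N(0.22) = 0.5871
P = 490·0.9950·0.6844 − 450·0.9893·0.5871 = 333.6792 − 261.3681 = 72.3111

€72.31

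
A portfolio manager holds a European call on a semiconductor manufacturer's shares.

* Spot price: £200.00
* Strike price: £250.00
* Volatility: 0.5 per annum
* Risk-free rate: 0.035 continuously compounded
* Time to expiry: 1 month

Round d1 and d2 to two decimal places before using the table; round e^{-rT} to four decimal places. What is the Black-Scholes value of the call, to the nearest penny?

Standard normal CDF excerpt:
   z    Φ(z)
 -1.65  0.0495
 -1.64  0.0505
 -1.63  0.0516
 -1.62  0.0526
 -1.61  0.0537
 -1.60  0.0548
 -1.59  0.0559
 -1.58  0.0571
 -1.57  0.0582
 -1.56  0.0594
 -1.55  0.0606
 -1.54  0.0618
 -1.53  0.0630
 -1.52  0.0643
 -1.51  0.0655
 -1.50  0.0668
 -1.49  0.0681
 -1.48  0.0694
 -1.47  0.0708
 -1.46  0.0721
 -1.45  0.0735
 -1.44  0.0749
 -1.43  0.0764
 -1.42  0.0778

£1.04

σ√T = 0.5·√0.08333 = 0.1443
d₁ = [ln(200/250) + (0.035 + 0.5²/2)·0.08333] / 0.1443 = [-0.2231 + 0.0133] / 0.1443 = -1.4536 ⇒ -1.45
d₂ = d₁ − σ√T = -1.4536 − 0.1443 = -1.5979 ⇒ -1.60
exp(−rT) = exp(−0.035·0.08333) = 0.9971
C = 200·N(-1.45) − 250·0.9971·N(-1.60) = 200·0.0735 − 250·0.9971·0.0548 = 14.7000 − 13.6603 = 1.0397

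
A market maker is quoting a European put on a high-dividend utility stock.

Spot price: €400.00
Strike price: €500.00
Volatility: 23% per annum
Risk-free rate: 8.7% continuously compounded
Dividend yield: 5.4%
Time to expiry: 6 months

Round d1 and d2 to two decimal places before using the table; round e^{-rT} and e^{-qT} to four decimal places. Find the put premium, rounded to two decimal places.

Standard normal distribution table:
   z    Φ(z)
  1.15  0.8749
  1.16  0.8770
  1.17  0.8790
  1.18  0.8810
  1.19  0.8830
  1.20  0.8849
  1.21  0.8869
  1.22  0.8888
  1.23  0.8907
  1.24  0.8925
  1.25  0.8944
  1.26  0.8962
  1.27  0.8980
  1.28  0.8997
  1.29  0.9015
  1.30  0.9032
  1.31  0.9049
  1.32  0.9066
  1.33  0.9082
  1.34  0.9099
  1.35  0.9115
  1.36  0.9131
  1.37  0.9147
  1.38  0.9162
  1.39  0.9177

σ√T = 0.23·√0.5 = 0.1626
ln(S/K) + (r − q + σ²/2)T = ln(400/500) + (0.087 − 0.054 + 0.23²/2)·0.5 = -0.2231 + 0.0297 = -0.1934
d₁ = -0.1934 / 0.1626 = -1.1893 → -1.19
d₂ = d₁ − σ√T = -1.1893 − 0.1626 = -1.3519 → -1.35
exp(−qT) = exp(−0.054·0.5) = 0.9734;  exp(−rT) = exp(−0.087·0.5) = 0.9574
P = 500·0.9574·N(1.35) − 400·0.9734·N(1.19) = 500·0.9574·0.9115 − 400·0.9734·0.8830 = 436.3350 − 343.8049 = 92.5302

€92.53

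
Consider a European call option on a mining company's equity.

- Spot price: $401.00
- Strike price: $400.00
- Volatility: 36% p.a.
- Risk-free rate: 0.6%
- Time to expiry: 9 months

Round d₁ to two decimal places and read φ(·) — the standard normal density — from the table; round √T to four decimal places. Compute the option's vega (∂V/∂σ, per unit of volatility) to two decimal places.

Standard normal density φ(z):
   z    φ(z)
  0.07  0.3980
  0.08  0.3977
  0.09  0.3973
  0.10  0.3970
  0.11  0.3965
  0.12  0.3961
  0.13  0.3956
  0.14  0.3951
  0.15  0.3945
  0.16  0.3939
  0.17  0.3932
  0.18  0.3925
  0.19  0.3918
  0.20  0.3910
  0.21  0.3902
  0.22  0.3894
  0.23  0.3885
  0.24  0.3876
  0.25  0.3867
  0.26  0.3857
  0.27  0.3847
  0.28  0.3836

σ√T = 0.36 × 0.8660 = 0.3118
d₁ = [ln(401/400) + (0.006 + 0.36²/2)·0.75] / 0.3118 = [0.0025 + 0.0531] / 0.3118 = 0.1783 → 0.18
√T = √0.75 = 0.8660
φ(d₁) = φ(0.18) = 0.3925
vega = S·φ(d₁)·√T = 401·0.3925·0.8660 = 136.3019

136.30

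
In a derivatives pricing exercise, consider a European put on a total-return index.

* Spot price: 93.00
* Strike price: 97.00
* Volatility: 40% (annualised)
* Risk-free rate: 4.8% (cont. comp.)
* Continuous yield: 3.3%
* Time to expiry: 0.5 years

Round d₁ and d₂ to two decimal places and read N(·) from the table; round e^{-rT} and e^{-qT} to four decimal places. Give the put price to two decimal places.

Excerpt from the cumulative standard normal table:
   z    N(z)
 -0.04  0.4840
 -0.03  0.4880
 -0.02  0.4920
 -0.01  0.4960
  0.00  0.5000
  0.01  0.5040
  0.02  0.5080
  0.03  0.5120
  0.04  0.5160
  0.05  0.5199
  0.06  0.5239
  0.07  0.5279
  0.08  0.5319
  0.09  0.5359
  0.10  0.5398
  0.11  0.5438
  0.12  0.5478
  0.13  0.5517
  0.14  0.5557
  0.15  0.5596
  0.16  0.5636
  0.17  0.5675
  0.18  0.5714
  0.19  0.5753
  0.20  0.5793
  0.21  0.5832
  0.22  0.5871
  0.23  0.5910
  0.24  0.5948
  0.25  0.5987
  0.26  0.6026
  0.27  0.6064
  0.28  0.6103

T = 0.5;  σ√T = 0.2828
d₁ = [ln(93/97) + (0.048 − 0.033 + 0.4²/2)·0.5] / 0.2828 = [-0.0421 + 0.0475] / 0.2828 = 0.0191 which rounds to 0.02
d₂ = d₁ − σ√T = 0.0191 − 0.2828 = -0.2638 which rounds to -0.26
exp(−qT) = exp(−0.033·0.5) = 0.9836;  exp(−rT) = exp(−0.048·0.5) = 0.9763
P = 97·0.9763·N(0.26) − 93·0.9836·N(-0.02) = 97·0.9763·0.6026 − 93·0.9836·0.4920 = 57.0669 − 45.0056 = 12.0613

12.06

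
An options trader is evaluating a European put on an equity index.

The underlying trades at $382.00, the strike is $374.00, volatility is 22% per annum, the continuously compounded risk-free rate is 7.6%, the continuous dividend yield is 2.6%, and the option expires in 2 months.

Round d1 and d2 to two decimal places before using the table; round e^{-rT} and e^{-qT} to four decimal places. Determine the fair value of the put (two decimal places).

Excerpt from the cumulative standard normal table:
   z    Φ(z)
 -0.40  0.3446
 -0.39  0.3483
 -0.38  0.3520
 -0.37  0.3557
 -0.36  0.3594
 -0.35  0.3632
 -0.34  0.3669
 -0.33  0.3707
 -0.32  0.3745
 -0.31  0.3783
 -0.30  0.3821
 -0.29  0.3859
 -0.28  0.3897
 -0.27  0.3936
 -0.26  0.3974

σ√T = 0.22 × 0.4082 = 0.0898
ln(S/K) + (r − q + σ²/2)T = ln(382/374) + (0.076 − 0.026 + 0.22²/2)·0.1667 = 0.0212 + 0.0124 = 0.0335
d₁ = 0.0335 / 0.0898 = 0.3733 ⇒ 0.37
d₂ = d₁ − σ√T = 0.3733 − 0.0898 = 0.2835 ⇒ 0.28
exp(−qT) = exp(−0.026·0.1667) = 0.9957;  exp(−rT) = exp(−0.076·0.1667) = 0.9874
N(−d₂) = N(-0.28) = 0.3897;  N(−d₁) = N(-0.37) = 0.3557
P = 374·0.9874·0.3897 − 382·0.9957·0.3557 = 143.9114 − 135.2931 = 8.6183

$8.62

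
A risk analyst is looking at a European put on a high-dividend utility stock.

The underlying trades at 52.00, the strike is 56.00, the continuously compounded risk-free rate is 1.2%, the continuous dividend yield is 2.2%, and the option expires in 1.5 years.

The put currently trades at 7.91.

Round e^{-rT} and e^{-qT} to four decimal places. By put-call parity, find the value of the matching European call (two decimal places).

3.22

e^(−qT) = e^(−0.022·1.5) = 0.9675;  e^(−rT) = e^(−0.012·1.5) = 0.9822
Put-call parity: C − P = S·e^(−qT) − K·e^(−rT) = 52·0.9675 − 56·0.9822 = 50.3100 − 55.0032 = -4.6932
C = P + (C − P) = 7.91 + (-4.6932) = 3.2168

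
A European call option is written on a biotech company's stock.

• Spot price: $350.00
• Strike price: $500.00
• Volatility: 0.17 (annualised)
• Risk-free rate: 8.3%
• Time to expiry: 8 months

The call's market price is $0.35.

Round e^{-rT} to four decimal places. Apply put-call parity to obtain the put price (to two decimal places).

$123.45

e^(−rT) = e^(−0.083·0.6667) = 0.9462
Put-call parity: C − P = S − K·e^(−rT) = 350 − 500·0.9462 = 350 − 473.1000 = -123.1000
P = C − (C − P) = 0.35 − (-123.1000) = 123.4500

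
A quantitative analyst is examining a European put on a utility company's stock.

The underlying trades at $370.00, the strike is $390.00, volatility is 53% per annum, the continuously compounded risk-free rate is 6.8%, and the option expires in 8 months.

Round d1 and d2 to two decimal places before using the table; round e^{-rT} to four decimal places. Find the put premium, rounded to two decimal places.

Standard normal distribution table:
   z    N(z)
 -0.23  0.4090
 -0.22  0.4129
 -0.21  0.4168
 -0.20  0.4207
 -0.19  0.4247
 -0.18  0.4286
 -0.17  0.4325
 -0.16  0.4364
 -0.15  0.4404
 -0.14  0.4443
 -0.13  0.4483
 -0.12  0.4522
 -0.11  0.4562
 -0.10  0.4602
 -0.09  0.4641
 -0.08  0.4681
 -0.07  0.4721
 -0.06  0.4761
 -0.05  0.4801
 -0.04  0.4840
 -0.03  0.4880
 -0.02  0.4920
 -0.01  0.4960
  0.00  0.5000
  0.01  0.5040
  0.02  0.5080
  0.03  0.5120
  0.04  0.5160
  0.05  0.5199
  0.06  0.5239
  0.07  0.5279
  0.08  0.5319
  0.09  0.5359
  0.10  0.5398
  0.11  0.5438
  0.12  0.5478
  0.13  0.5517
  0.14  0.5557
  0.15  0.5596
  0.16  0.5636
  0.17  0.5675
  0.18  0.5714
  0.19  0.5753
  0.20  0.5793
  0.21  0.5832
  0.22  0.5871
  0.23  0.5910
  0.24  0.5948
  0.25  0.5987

σ√T = 0.53 × 0.8165 = 0.4327
d₁ = [ln(370/390) + (0.068 + 0.53²/2)·0.6667] / 0.4327 = [-0.0526 + 0.1390] / 0.4327 = 0.1995 ≈ 0.20
d₂ = d₁ − σ√T = 0.1995 − 0.4327 = -0.2333 ≈ -0.23
e^(−rT) = e^(−0.068·0.6667) = 0.9557
P = 390·0.9557·N(0.23) − 370·N(-0.20) = 390·0.9557·0.5910 − 370·0.4207 = 220.2793 − 155.6590 = 64.6203

$64.62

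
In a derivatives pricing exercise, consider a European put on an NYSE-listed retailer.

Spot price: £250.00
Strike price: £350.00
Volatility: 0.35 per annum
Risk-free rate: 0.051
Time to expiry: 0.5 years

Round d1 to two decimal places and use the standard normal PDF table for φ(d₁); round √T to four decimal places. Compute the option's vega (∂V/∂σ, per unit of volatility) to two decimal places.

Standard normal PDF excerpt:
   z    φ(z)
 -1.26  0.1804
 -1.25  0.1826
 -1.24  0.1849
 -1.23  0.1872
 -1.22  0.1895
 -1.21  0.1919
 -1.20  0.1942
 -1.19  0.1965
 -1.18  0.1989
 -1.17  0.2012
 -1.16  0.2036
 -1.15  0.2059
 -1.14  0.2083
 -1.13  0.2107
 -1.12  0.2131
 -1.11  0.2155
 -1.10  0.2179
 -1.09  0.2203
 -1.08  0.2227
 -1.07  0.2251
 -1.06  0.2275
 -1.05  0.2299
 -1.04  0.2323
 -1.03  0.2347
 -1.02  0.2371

37.25

σ√T = 0.35 × 0.7071 = 0.2475
ln(S/K) + (r + σ²/2)T = ln(250/350) + (0.051 + 0.35²/2)·0.5 = -0.3365 + 0.0561 = -0.2803
d₁ = -0.2803 / 0.2475 = -1.1328 which rounds to -1.13
√T = √0.5 = 0.7071
φ(d₁) = φ(-1.13) = 0.2107
vega = S·φ(d₁)·√T = 250·0.2107·0.7071 = 37.2465
(Call and put vega coincide under Black-Scholes.)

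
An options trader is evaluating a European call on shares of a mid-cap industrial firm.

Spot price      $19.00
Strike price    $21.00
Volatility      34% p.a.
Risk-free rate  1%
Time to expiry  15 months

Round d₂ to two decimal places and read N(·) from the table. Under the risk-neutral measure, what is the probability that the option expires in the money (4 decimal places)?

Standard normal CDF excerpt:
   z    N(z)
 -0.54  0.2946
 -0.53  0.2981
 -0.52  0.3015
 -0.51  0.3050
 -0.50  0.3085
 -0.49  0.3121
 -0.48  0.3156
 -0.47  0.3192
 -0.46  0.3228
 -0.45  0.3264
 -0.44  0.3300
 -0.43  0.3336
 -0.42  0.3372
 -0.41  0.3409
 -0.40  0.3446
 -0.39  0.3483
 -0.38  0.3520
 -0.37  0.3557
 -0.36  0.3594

σ√T = 0.34·√1.25 = 0.3801
d₁ = [ln(19/21) + (0.01 + ½·0.34²)·1.25] / (σ√T) = (-0.1001 + 0.0848) / 0.3801 = -0.0403 ≈ -0.04
d₂ = -0.0403 − 0.3801 = -0.4205 ≈ -0.42
Risk-neutral Pr[S_T > K] = N(d₂) = N(-0.42) = 0.3372

0.3372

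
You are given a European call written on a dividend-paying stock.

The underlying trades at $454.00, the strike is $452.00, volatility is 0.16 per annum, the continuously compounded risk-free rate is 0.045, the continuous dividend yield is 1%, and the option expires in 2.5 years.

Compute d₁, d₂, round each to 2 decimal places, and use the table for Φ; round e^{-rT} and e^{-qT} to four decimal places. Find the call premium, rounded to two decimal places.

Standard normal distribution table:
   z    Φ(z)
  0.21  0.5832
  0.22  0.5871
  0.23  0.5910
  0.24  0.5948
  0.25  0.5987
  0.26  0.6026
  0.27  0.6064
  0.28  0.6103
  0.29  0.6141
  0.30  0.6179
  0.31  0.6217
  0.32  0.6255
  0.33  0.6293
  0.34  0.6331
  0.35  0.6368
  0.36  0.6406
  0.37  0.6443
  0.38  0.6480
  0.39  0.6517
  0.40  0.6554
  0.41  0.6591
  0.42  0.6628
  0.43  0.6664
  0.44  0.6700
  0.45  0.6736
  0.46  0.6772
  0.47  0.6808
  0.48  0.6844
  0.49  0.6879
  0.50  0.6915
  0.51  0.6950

σ√T = 0.16 × 1.5811 = 0.2530
d₁ = [ln(454/452) + (0.045 − 0.01 + 0.16²/2)·2.5] / 0.2530 = [0.0044 + 0.1195] / 0.2530 = 0.4898 ≈ 0.49
d₂ = d₁ − σ√T = 0.4898 − 0.2530 = 0.2368 ≈ 0.24
e^(−qT) = e^(−0.01·2.5) = 0.9753;  e^(−rT) = e^(−0.045·2.5) = 0.8936
N(d₁) = N(0.49) = 0.6879;  N(d₂) = N(0.24) = 0.5948
C = 454·0.9753·0.6879 − 452·0.8936·0.5948 = 304.5926 − 240.2440 = 64.3486

$64.35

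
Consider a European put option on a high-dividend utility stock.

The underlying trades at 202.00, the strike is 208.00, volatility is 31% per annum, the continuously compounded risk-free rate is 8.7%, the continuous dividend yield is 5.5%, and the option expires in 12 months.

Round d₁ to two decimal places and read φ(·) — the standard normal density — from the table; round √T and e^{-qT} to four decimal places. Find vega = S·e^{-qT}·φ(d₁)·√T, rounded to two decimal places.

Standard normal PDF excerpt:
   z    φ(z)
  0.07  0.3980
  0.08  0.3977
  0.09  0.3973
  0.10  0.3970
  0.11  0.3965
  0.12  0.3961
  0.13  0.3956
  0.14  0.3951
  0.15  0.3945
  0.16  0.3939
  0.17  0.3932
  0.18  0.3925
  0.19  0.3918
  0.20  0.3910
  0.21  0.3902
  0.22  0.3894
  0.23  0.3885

σ√T = 0.31·√1 = 0.3100
d₁ = [ln(202/208) + (0.087 − 0.055 + 0.31²/2)·1] / 0.3100 = [-0.0293 + 0.0800] / 0.3100 = 0.1638 ⇒ 0.16
√T = √1 = 1.0000
φ(d₁) = φ(0.16) = 0.3939
exp(−qT) = exp(−0.055·1) = 0.9465
vega = S·exp(−qT)·φ(d₁)·√T = 202·0.9465·0.3939·1.0000 = 75.3109

75.31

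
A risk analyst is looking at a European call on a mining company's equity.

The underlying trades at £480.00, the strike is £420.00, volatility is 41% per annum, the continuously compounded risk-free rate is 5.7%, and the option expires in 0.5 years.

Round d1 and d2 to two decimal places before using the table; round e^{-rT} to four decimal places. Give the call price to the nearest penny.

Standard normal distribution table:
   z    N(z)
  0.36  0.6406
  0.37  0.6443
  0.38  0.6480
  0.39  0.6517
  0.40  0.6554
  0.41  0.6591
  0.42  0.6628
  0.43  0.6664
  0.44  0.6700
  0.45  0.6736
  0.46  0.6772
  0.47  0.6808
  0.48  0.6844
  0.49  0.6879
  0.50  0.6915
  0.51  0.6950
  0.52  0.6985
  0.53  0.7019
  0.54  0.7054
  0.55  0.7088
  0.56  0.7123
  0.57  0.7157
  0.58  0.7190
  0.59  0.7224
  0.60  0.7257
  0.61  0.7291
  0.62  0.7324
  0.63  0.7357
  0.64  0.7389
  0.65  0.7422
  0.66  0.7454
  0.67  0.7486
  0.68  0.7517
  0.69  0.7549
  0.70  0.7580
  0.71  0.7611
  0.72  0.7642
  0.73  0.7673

σ√T = 0.41·√0.5 = 0.2899
d₁ = [ln(480/420) + (0.057 + 0.41²/2)·0.5] / 0.2899 = [0.1335 + 0.0705] / 0.2899 = 0.7039 ⇒ 0.70
d₂ = d₁ − σ√T = 0.7039 − 0.2899 = 0.4139 ⇒ 0.41
e^(−rT) = e^(−0.057·0.5) = 0.9719
N(d₁) = N(0.70) = 0.7580;  N(d₂) = N(0.41) = 0.6591
C = 480·0.7580 − 420·0.9719·0.6591 = 363.8400 − 269.0433 = 94.7967

£94.80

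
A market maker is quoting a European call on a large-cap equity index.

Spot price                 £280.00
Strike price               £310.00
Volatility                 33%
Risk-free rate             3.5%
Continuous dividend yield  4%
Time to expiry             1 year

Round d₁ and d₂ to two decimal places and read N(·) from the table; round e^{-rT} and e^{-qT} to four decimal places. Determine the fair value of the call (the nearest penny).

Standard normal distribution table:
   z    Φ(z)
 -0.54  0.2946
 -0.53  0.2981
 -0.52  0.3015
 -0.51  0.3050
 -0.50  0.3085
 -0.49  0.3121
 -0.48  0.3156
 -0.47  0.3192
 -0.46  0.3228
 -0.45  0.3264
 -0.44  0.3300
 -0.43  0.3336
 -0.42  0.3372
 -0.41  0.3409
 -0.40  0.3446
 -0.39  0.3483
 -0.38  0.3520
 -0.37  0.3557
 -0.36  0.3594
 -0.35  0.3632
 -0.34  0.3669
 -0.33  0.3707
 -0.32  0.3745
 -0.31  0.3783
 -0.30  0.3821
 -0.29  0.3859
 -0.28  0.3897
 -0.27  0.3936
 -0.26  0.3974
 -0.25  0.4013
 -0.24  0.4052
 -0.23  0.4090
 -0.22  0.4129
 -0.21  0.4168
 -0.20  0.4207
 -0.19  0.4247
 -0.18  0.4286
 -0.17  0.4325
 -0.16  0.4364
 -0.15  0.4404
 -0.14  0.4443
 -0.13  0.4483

£23.98

σ√T = 0.33·√1 = 0.3300
d₁ = [ln(280/310) + (0.035 − 0.04 + ½·0.33²)·1] / (σ√T) = (-0.1018 + 0.0495) / 0.3300 = -0.1586 ⇒ -0.16
d₂ = -0.1586 − 0.3300 = -0.4886 ⇒ -0.49
e^(−qT) = e^(−0.04·1) = 0.9608;  e^(−rT) = e^(−0.035·1) = 0.9656
N(d₁) = N(-0.16) = 0.4364;  N(d₂) = N(-0.49) = 0.3121
C = 280·0.9608·0.4364 − 310·0.9656·0.3121 = 117.4021 − 93.4228 = 23.9793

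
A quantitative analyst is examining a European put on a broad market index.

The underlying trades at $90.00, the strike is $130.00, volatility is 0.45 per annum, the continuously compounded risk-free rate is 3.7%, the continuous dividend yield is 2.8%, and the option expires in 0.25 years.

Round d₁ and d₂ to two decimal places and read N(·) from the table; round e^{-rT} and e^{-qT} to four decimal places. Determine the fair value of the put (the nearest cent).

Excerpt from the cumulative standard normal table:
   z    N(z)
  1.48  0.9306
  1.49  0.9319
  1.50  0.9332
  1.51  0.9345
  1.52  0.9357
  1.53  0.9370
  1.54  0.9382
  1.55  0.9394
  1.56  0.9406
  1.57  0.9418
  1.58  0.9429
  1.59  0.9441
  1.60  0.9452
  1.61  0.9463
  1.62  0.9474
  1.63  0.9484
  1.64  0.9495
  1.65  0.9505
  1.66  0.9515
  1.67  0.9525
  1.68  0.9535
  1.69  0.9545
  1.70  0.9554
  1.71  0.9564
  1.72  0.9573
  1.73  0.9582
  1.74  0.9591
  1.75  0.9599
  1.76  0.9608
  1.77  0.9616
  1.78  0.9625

σ√T = 0.45·√0.25 = 0.2250
d₁ = [ln(90/130) + (0.037 − 0.028 + 0.45²/2)·0.25] / 0.2250 = [-0.3677 + 0.0276] / 0.2250 = -1.5118 which rounds to -1.51
d₂ = d₁ − σ√T = -1.5118 − 0.2250 = -1.7368 which rounds to -1.74
e^(−qT) = e^(−0.028·0.25) = 0.9930;  e^(−rT) = e^(−0.037·0.25) = 0.9908
N(−d₂) = N(1.74) = 0.9591;  N(−d₁) = N(1.51) = 0.9345
P = 130·0.9908·0.9591 − 90·0.9930·0.9345 = 123.5359 − 83.5163 = 40.0197

$40.02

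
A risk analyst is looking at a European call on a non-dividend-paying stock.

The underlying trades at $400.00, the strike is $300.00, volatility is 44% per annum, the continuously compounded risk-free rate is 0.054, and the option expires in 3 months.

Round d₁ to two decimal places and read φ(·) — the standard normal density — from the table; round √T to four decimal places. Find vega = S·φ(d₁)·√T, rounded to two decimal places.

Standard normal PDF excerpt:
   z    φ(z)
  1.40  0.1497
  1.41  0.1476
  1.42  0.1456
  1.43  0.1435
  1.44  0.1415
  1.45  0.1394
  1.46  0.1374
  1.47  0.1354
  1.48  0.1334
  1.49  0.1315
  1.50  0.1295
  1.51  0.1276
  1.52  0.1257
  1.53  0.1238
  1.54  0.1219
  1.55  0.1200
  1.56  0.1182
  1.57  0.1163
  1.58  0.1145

26.68

σ√T = 0.44 × 0.5000 = 0.2200
ln(S/K) + (r + σ²/2)T = ln(400/300) + (0.054 + 0.44²/2)·0.25 = 0.2877 + 0.0377 = 0.3254
d₁ = 0.3254 / 0.2200 = 1.4790 which rounds to 1.48
√T = √0.25 = 0.5000
φ(d₁) = φ(1.48) = 0.1334
vega = S·φ(d₁)·√T = 400·0.1334·0.5000 = 26.6800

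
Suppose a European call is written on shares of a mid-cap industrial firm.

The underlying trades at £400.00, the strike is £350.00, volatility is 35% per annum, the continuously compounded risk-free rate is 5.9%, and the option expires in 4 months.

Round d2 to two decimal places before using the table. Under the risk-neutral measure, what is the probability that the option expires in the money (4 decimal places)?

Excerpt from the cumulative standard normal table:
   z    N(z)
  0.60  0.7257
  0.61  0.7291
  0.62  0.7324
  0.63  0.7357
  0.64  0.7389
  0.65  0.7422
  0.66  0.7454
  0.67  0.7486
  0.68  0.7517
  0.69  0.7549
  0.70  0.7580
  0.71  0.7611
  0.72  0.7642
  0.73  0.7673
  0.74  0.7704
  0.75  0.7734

0.7454

σ√T = 0.35 × 0.5774 = 0.2021
ln(S/K) + (r + σ²/2)T = ln(400/350) + (0.059 + 0.35²/2)·0.3333 = 0.1335 + 0.0401 = 0.1736
d₁ = 0.1736 / 0.2021 = 0.8592 which rounds to 0.86
d₂ = d₁ − σ√T = 0.8592 − 0.2021 = 0.6571 which rounds to 0.66
Risk-neutral Pr[S_T > K] = N(d₂) = N(0.66) = 0.7454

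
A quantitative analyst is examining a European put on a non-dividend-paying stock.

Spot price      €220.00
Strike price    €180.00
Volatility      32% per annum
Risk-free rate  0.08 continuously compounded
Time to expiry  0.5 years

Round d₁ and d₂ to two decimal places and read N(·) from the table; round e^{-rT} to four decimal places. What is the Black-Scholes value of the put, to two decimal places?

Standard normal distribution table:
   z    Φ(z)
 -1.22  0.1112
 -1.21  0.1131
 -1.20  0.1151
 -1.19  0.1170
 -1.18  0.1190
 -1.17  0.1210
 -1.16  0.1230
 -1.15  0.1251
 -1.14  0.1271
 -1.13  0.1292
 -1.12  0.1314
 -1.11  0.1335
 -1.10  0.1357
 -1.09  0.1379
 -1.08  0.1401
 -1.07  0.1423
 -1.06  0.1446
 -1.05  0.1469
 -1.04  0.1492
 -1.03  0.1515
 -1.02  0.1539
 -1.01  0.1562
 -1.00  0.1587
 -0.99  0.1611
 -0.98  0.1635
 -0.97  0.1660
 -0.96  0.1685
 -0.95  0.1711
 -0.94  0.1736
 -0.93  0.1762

€3.41

T = 0.5;  σ√T = 0.2263
d₁ = [ln(220/180) + (0.08 + ½·0.32²)·0.5] / (σ√T) = (0.2007 + 0.0656) / 0.2263 = 1.1768 ⇒ 1.18
d₂ = 1.1768 − 0.2263 = 0.9505 ⇒ 0.95
exp(−rT) = exp(−0.08·0.5) = 0.9608
N(−d₂) = N(-0.95) = 0.1711;  N(−d₁) = N(-1.18) = 0.1190
P = 180·0.9608·0.1711 − 220·0.1190 = 29.5907 − 26.1800 = 3.4107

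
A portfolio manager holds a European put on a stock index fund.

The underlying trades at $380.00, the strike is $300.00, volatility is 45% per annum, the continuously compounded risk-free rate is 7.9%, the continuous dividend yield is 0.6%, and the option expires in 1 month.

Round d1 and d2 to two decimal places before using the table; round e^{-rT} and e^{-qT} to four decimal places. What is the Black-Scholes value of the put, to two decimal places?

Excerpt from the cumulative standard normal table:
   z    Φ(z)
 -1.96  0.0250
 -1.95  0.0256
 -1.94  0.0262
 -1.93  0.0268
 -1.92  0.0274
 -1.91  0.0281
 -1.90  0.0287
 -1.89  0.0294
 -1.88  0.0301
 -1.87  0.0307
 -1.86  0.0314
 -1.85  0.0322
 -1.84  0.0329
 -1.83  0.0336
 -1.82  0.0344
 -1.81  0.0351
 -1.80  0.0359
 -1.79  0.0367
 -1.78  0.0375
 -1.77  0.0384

T = 0.08333;  σ√T = 0.1299
d₁ = [ln(380/300) + (0.079 − 0.006 + ½·0.45²)·0.08333] / (σ√T) = (0.2364 + 0.0145) / 0.1299 = 1.9315 ⇒ 1.93
d₂ = 1.9315 − 0.1299 = 1.8016 ⇒ 1.80
exp(−qT) = exp(−0.006·0.08333) = 0.9995;  exp(−rT) = exp(−0.079·0.08333) = 0.9934
P = 300·0.9934·N(-1.80) − 380·0.9995·N(-1.93) = 300·0.9934·0.0359 − 380·0.9995·0.0268 = 10.6989 − 10.1789 = 0.5200

$0.52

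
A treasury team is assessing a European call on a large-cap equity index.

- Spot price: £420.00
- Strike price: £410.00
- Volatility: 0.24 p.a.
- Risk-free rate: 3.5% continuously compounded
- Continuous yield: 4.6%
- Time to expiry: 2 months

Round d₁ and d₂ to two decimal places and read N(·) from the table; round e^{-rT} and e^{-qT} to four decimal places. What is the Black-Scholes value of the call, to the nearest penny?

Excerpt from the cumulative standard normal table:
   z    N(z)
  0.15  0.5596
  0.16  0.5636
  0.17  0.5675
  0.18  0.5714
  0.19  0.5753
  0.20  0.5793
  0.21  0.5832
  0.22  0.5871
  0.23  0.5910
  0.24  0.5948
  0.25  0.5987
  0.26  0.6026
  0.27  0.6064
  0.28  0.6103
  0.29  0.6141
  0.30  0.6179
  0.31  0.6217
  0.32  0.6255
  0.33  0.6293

σ√T = 0.24·√0.1667 = 0.0980
ln(S/K) + (r − q + σ²/2)T = ln(420/410) + (0.035 − 0.046 + 0.24²/2)·0.1667 = 0.0241 + 0.0030 = 0.0271
d₁ = 0.0271 / 0.0980 = 0.2762 ⇒ 0.28
d₂ = d₁ − σ√T = 0.2762 − 0.0980 = 0.1782 ⇒ 0.18
e^(−qT) = e^(−0.046·0.1667) = 0.9924;  e^(−rT) = e^(−0.035·0.1667) = 0.9942
C = 420·0.9924·N(0.28) − 410·0.9942·N(0.18) = 420·0.9924·0.6103 − 410·0.9942·0.5714 = 254.3779 − 232.9152 = 21.4627

£21.46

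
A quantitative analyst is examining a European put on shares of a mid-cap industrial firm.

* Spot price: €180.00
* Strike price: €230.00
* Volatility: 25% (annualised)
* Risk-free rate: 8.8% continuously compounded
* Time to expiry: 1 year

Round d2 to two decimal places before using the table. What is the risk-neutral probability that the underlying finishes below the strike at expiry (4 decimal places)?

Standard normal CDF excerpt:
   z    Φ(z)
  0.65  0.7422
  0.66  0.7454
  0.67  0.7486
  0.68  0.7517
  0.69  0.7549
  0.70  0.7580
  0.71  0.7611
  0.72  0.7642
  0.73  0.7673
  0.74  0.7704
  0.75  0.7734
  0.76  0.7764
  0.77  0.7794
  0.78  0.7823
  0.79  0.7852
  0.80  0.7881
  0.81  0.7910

T = 1;  σ√T = 0.2500
d₁ = [ln(180/230) + (0.088 + ½·0.25²)·1] / (σ√T) = (-0.2451 + 0.1192) / 0.2500 = -0.5035 → -0.50
d₂ = -0.5035 − 0.2500 = -0.7535 → -0.75
Pr(exercise) under Q = N(−d₂) = N(0.75) = 0.7734

0.7734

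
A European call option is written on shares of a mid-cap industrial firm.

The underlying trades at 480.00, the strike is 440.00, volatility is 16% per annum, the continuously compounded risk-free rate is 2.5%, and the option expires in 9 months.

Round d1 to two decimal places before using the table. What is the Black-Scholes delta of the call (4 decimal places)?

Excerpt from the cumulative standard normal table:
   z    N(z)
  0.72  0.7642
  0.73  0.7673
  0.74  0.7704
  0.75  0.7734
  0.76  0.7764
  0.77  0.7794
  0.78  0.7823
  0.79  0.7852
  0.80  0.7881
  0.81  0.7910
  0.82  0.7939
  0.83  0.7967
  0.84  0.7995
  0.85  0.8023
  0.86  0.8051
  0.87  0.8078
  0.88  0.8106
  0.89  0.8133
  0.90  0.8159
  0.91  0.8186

T = 0.75;  σ√T = 0.1386
d₁ = [ln(480/440) + (0.025 + 0.16²/2)·0.75] / 0.1386 = [0.0870 + 0.0284] / 0.1386 = 0.8325 ≈ 0.83
N(d₁) = N(0.83) = 0.7967
Δ_call = N(d₁) = 0.7967

0.7967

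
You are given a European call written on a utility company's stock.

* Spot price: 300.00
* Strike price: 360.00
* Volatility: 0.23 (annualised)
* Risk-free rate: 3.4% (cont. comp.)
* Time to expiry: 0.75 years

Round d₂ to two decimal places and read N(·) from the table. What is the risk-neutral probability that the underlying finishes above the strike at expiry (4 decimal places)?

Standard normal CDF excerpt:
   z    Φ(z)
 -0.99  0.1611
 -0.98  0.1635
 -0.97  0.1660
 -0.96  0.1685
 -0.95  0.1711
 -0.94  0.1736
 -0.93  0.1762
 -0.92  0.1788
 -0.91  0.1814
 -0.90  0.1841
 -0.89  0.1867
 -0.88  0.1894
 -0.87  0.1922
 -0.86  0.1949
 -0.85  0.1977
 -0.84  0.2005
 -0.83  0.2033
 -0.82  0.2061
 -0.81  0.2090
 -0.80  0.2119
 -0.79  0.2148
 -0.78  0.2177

0.1867

σ√T = 0.23 × 0.8660 = 0.1992
d₁ = [ln(300/360) + (0.034 + ½·0.23²)·0.75] / (σ√T) = (-0.1823 + 0.0453) / 0.1992 = -0.6877 which rounds to -0.69
d₂ = -0.6877 − 0.1992 = -0.8869 which rounds to -0.89
Pr(exercise) under Q = N(d₂) = 0.1867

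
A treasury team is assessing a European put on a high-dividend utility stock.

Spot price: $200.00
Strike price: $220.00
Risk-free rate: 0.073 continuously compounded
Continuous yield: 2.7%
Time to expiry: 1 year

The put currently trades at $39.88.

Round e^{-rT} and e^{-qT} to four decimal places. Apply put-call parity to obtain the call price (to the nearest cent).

$30.05

exp(−qT) = exp(−0.027·1) = 0.9734;  exp(−rT) = exp(−0.073·1) = 0.9296
Put-call parity: C − P = S·e^(−qT) − K·e^(−rT) = 200·0.9734 − 220·0.9296 = 194.6800 − 204.5120 = -9.8320
C = P + (C − P) = 39.88 + (-9.8320) = 30.0480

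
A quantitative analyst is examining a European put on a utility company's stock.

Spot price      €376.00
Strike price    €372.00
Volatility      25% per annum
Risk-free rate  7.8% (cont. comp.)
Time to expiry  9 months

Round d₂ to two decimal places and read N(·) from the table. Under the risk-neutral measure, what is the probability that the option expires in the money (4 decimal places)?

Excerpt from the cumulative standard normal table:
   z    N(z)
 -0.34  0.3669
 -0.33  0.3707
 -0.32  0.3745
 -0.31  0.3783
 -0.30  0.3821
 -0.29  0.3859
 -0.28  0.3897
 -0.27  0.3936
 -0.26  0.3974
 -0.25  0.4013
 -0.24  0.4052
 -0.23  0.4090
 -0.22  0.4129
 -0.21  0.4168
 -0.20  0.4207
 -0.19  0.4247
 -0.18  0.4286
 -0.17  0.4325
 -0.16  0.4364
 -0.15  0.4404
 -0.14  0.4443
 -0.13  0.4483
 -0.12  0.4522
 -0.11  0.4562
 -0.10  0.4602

σ√T = 0.25·√0.75 = 0.2165
d₁ = [ln(376/372) + (0.078 + 0.25²/2)·0.75] / 0.2165 = [0.0107 + 0.0819] / 0.2165 = 0.4279 → 0.43
d₂ = d₁ − σ√T = 0.4279 − 0.2165 = 0.2113 → 0.21
Pr(exercise) under Q = N(−d₂) = N(-0.21) = 0.4168

0.4168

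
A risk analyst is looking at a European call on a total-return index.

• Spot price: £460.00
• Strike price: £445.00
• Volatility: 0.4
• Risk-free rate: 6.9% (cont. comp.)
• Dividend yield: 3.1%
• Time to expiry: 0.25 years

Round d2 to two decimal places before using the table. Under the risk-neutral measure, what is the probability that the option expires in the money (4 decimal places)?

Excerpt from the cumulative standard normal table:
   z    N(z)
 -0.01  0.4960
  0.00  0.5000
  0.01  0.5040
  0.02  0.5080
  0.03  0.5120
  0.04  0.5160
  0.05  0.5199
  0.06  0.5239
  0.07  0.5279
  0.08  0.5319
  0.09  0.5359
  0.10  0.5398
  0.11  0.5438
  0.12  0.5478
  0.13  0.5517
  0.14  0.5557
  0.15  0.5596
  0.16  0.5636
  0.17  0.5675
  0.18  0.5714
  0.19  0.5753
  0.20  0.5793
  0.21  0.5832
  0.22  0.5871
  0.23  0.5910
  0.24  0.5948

0.5438

T = 0.25;  σ√T = 0.2000
ln(S/K) + (r − q + σ²/2)T = ln(460/445) + (0.069 − 0.031 + 0.4²/2)·0.25 = 0.0332 + 0.0295 = 0.0627
d₁ = 0.0627 / 0.2000 = 0.3133 which rounds to 0.31
d₂ = d₁ − σ√T = 0.3133 − 0.2000 = 0.1133 which rounds to 0.11
Risk-neutral Pr[S_T > K] = N(d₂) = N(0.11) = 0.5438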